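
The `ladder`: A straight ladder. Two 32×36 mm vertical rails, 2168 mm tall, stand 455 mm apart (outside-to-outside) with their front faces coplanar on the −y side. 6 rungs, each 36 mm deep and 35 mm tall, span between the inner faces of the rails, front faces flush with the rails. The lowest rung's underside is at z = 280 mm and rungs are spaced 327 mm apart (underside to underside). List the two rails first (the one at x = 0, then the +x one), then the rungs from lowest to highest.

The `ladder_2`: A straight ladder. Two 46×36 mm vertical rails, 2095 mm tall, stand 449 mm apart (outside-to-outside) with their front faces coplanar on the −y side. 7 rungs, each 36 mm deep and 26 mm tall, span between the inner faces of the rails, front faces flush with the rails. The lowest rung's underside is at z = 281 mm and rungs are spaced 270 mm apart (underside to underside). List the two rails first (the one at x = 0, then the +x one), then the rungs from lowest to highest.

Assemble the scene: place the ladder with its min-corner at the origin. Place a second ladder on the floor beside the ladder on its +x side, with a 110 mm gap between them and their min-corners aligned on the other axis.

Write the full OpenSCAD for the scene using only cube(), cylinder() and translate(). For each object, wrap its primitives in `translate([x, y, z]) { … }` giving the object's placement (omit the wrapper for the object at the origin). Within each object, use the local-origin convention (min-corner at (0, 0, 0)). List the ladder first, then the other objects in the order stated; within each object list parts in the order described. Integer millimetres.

cube([32, 36, 2168]);
translate([423, 0, 0]) cube([32, 36, 2168]);
translate([32, 0, 280]) cube([391, 36, 35]);
translate([32, 0, 607]) cube([391, 36, 35]);
translate([32, 0, 934]) cube([391, 36, 35]);
translate([32, 0, 1261]) cube([391, 36, 35]);
translate([32, 0, 1588]) cube([391, 36, 35]);
translate([32, 0, 1915]) cube([391, 36, 35]);
translate([565, 0, 0]) {
  cube([46, 36, 2095]);
  translate([403, 0, 0]) cube([46, 36, 2095]);
  translate([46, 0, 281]) cube([357, 36, 26]);
  translate([46, 0, 551]) cube([357, 36, 26]);
  translate([46, 0, 821]) cube([357, 36, 26]);
  translate([46, 0, 1091]) cube([357, 36, 26]);
  translate([46, 0, 1361]) cube([357, 36, 26]);
  translate([46, 0, 1631]) cube([357, 36, 26]);
  translate([46, 0, 1901]) cube([357, 36, 26]);
}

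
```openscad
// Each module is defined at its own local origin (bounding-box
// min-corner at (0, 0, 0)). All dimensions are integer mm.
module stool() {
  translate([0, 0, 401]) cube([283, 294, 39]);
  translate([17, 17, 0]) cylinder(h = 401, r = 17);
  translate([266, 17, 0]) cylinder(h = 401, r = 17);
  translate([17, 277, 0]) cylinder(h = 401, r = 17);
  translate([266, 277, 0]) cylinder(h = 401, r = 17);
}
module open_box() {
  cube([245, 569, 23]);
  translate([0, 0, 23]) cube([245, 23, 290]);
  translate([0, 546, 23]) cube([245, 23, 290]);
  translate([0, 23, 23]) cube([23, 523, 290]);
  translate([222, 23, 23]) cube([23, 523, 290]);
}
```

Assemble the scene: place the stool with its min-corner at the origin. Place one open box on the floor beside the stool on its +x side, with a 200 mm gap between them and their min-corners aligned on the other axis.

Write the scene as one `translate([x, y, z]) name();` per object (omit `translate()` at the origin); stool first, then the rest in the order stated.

stool();
translate([483, 0, 0]) open_box();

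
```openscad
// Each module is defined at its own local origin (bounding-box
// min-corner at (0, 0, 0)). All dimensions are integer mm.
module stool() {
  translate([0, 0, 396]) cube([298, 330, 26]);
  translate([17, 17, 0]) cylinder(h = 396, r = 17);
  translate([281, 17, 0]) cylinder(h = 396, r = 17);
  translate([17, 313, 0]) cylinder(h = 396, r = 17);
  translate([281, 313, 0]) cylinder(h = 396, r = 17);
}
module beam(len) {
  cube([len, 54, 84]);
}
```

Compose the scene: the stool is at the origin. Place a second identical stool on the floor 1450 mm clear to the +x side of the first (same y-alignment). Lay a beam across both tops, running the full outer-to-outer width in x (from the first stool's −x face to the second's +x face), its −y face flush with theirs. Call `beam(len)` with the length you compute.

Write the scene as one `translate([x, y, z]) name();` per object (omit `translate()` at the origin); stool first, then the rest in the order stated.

stool();
translate([1748, 0, 0]) stool();
translate([0, 0, 422]) beam(2046);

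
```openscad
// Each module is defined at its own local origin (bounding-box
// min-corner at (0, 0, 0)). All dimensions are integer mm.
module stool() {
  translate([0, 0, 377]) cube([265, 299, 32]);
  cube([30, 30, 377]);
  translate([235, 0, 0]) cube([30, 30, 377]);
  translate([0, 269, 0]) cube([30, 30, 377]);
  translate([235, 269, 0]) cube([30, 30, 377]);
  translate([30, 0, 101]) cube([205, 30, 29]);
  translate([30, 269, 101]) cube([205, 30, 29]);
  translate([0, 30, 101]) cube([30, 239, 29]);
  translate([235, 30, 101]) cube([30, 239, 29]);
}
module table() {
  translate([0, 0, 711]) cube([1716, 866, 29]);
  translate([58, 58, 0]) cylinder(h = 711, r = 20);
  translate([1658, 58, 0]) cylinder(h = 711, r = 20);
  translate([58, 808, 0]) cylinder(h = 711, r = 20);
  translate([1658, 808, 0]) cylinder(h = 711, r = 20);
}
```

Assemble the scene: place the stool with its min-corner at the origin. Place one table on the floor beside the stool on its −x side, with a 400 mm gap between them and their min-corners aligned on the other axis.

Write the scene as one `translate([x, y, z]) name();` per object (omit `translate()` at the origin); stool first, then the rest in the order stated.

stool();
translate([-2116, 0, 0]) table();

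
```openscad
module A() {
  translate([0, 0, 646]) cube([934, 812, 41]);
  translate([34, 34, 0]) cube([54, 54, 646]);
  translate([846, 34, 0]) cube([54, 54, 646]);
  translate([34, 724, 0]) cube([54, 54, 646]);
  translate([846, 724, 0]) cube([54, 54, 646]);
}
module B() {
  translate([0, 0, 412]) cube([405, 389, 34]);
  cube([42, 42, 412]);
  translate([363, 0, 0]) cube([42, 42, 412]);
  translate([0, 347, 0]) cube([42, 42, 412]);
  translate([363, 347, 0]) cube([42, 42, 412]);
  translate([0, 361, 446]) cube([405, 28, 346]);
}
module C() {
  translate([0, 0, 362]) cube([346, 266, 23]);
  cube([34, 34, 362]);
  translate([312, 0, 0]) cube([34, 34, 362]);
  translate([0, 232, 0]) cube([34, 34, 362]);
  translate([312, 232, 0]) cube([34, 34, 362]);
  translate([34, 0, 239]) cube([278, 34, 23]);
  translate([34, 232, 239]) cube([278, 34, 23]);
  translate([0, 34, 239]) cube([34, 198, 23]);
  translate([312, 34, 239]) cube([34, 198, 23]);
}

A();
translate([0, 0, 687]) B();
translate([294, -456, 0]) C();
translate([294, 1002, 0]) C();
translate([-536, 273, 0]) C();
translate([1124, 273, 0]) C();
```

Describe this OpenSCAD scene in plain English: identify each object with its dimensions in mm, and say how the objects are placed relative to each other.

A is a table: top 934 mm (x) × 812 mm (y), 41 mm thick, upper face at z = 687 mm, on four 54×54 mm square legs, each inset 34 mm from the nearest pair of top edges, running from z = 0 to the bottom of the top.

B is a chair. The seat is a 405×389×34 mm slab with its top at z = 446 mm, on four 42×42 mm corner legs (flush with the seat edges, standing on z = 0). A flat backrest 28 mm thick, 346 mm tall, spans the full seat width and rises from the seat top along its +y edge, rear face flush with the rear of the seat.

C is a simple wooden stool: a rectangular seat 346 mm (x) by 266 mm (y), 23 mm thick, top face at z = 385 mm, on four square legs, each 34×34 mm in cross-section. The legs rest on z = 0, each flush with a corner of the seat. Four stretchers, 34 mm wide and 23 mm tall, connect adjacent legs with their undersides at z = 239 mm, each running between the inner faces of the legs it joins and aligned with the legs' outer faces on the other axis.

The chair is on top of the table. Four stools sit around the table at the −y, +y, −x, +x sides.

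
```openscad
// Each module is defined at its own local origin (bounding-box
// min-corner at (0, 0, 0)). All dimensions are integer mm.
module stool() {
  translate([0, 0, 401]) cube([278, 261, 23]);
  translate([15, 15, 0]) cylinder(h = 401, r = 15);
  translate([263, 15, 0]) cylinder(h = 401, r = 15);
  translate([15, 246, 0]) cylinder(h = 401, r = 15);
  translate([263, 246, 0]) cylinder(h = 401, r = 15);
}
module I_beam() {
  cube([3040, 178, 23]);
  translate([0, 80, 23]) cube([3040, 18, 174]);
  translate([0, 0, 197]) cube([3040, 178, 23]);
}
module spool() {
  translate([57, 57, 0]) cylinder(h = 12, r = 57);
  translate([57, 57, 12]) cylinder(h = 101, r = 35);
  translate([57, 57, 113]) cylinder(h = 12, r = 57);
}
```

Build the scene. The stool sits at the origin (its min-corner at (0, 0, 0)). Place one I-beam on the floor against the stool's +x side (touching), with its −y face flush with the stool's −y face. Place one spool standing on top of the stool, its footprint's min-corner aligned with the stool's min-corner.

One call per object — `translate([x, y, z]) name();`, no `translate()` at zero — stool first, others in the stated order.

stool();
translate([278, 0, 0]) I_beam();
translate([0, 0, 424]) spool();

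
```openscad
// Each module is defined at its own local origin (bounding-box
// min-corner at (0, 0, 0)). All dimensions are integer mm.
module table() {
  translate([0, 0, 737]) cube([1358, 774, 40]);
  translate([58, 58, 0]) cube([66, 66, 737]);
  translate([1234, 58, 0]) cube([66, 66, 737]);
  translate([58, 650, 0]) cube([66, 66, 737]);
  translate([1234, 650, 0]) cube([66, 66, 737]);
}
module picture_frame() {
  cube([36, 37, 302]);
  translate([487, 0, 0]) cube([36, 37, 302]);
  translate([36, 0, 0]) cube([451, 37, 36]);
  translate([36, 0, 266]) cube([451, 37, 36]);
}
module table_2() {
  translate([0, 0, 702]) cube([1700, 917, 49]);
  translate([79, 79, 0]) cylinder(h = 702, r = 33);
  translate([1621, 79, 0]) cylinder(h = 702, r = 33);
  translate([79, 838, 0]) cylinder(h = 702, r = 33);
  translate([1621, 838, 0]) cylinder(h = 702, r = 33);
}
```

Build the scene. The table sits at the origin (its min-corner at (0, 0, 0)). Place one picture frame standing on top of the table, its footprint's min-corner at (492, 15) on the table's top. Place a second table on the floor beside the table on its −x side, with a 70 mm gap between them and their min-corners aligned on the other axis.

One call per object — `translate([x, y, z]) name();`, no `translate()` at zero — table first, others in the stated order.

table();
translate([492, 15, 777]) picture_frame();
translate([-1770, 0, 0]) table_2();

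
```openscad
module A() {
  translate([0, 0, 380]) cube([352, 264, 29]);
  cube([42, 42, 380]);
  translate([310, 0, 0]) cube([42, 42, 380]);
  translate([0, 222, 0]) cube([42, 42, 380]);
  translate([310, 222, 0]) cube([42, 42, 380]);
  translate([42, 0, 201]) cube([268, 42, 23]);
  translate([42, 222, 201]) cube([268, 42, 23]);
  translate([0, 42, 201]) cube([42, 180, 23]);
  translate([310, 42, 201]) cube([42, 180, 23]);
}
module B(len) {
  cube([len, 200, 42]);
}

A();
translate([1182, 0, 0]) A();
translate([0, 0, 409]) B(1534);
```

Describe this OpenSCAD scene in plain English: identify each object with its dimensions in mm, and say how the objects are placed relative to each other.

A is a four-legged stool. The seat is 352×264 mm, 29 mm thick, top at z = 409 mm. It stands on four square legs, each 42×42 mm in cross-section, from z = 0 to the seat underside, each flush with a corner of the seat. Four stretchers, 42 mm wide and 23 mm tall, connect adjacent legs with their undersides at z = 201 mm, each running between the inner faces of the legs it joins and aligned with the legs' outer faces on the other axis.

B is a rectangular beam 1534 mm long (x), 200 mm deep (y), 42 mm thick (z).

The beam spans the tops of two stools placed 830 mm apart, resting at z = 409 mm.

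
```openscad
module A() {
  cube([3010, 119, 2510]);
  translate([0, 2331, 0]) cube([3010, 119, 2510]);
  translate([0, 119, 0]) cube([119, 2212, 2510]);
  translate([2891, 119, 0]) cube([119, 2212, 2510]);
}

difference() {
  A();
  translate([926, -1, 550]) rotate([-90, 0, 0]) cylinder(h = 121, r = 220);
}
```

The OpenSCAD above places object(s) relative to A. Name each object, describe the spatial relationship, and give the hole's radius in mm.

A is a house frame. The house frame has a circular hole through its front wall. The hole's radius is 220 mm.

The subtracted cylinder has r = 220 mm.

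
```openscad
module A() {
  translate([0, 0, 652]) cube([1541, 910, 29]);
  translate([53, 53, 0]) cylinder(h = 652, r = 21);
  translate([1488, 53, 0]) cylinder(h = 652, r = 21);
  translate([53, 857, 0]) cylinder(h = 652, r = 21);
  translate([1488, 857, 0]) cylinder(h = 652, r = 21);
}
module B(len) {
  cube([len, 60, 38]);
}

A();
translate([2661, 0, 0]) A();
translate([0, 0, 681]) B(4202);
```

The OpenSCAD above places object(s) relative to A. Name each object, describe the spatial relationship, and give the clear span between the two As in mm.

Second table starts at x = 2661; first ends at x = 1541; clear span = 2661 − 1541 = 1120 mm.

A is a table. B is a beam. A beam spans the tops of two tables. The clear span between the two tables is 1120 mm.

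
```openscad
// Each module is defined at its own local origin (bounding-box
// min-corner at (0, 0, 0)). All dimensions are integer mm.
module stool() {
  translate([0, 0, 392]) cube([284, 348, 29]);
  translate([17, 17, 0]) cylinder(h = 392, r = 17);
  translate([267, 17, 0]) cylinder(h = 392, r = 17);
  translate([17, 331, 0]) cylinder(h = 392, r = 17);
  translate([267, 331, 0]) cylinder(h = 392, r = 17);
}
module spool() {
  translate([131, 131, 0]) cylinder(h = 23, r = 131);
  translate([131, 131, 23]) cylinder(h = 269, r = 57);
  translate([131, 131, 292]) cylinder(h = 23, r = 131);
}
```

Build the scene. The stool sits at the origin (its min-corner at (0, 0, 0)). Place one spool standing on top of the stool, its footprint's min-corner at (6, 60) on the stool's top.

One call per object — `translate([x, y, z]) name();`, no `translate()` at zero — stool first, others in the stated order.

stool();
translate([6, 60, 421]) spool();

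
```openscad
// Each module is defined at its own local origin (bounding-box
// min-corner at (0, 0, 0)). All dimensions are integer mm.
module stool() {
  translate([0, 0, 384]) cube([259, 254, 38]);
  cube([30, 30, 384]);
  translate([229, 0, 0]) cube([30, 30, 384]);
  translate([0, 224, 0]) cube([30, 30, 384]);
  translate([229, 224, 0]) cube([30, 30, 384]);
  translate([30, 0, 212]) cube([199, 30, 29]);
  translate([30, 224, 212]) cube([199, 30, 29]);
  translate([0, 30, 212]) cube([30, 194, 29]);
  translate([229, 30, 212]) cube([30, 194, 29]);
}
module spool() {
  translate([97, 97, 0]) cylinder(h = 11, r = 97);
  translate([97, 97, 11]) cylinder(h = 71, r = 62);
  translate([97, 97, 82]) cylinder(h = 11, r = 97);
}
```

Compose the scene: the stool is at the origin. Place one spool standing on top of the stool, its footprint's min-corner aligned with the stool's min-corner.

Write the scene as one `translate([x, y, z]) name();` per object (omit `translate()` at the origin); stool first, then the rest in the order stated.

stool();
translate([0, 0, 422]) spool();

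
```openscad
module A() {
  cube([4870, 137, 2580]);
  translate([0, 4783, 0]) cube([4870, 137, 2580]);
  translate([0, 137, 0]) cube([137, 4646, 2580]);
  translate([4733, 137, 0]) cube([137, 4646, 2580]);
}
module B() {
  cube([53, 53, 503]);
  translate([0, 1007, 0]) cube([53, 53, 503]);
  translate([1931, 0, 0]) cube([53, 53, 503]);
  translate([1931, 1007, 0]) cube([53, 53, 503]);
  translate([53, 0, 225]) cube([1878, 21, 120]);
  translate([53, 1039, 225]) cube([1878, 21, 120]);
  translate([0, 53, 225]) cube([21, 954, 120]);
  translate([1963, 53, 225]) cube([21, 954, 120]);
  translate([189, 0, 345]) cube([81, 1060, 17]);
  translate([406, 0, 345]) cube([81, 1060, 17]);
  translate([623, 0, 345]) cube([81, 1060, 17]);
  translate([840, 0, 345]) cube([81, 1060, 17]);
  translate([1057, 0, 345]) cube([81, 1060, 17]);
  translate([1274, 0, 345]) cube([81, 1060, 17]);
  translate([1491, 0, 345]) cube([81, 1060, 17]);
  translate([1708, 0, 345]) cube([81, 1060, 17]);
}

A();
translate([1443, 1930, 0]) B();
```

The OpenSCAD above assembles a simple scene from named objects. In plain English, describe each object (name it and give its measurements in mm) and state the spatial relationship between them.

A is a box-shaped house frame (walls only): outside footprint 4870×4920 mm, wall height 2580 mm, wall thickness 137 mm. The two y-facing walls run the full x-width; the two x-facing walls fit between the inner faces of the y-facing walls.

B is a bed frame 1984 mm long (x) by 1060 mm wide (y). Four 53×53 mm corner posts, 503 mm tall, at the corners of the footprint. Four rails of 21 mm thickness and 120 mm height run between adjacent posts with their undersides at z = 225 mm, their outer faces flush with the outside of the frame (the two x-running rails run between the posts' inner faces; the two y-running rails run between the posts' inner faces). 8 slats, each 81 mm wide (x) and 17 mm thick, lie across the top of the two x-running rails, running the full 1060 mm width of the frame in y; the slats are evenly spaced along x between the inner faces of the end posts with equal gaps (rounded down to the nearest mm) at the −x end and between each pair — any rounding remainder accumulates at the +x end.

The bed frame sits inside the house frame, centred.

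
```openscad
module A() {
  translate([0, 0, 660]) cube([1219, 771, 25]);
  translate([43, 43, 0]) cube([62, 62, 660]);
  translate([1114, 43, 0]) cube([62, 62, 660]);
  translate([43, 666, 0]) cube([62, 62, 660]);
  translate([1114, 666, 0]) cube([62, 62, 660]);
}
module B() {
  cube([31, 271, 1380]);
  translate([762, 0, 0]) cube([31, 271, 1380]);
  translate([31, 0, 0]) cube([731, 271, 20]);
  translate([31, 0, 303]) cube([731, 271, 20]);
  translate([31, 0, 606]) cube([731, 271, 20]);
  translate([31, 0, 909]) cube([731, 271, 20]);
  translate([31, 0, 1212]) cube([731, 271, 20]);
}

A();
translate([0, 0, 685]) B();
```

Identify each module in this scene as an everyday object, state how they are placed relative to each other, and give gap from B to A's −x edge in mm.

The bookshelf's min-x is at 0; the table's min-x is 0; gap = 0 mm.

A is a table. B is a bookshelf. The bookshelf is on top of the table. The gap from the bookshelf to the table's −x edge is 0 mm.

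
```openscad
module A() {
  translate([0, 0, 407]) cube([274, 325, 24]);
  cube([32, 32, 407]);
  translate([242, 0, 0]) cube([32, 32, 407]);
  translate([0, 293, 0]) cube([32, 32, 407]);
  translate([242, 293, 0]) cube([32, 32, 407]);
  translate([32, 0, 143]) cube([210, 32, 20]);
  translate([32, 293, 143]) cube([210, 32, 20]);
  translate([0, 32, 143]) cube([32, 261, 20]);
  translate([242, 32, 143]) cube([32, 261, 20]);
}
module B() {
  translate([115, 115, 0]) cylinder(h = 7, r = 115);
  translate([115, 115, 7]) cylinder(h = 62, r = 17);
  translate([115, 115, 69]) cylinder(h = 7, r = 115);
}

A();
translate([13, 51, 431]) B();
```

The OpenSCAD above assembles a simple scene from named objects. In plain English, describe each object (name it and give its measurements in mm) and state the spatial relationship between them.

A is a simple wooden stool: a rectangular seat 274 mm (x) by 325 mm (y), 24 mm thick, top face at z = 431 mm, on four square legs, each 32×32 mm in cross-section. The legs rest on z = 0, each flush with a corner of the seat. Four stretchers, 32 mm wide and 20 mm tall, connect adjacent legs with their undersides at z = 143 mm, each running between the inner faces of the legs it joins and aligned with the legs' outer faces on the other axis.

B is a spool: two coaxial disc flanges of radius 115 mm and thickness 7 mm, joined by a core cylinder of radius 17 mm and height 62 mm. The lower flange rests on z = 0 and the three cylinders share a vertical axis.

The spool is on top of the stool.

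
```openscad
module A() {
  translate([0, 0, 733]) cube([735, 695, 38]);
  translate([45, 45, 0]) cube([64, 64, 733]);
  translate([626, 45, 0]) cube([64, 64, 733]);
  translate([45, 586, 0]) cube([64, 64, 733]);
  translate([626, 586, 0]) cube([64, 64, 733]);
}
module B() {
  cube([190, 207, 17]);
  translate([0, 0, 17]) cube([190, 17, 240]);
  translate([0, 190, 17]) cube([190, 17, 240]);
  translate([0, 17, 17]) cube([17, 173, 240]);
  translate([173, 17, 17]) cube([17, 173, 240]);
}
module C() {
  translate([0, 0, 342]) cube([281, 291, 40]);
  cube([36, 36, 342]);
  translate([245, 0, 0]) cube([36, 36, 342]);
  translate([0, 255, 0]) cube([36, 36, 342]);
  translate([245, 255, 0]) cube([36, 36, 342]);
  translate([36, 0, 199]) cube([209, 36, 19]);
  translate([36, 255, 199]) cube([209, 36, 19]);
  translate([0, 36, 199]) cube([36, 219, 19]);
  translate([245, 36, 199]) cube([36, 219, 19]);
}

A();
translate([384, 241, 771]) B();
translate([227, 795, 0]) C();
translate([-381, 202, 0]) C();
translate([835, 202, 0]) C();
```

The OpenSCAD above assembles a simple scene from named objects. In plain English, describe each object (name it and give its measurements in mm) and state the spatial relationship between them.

A is a table with a 735×695 mm rectangular top, 38 mm thick, top surface at z = 771 mm, supported by four 64×64 mm square legs, each inset 45 mm from the nearest pair of top edges, running from the floor.

B is an open storage box with external size 190×207×257 mm and wall thickness 17 mm (the base is also 17 mm thick). The base covers the whole footprint; the four walls stand on the base, with the y-facing walls full-width and the x-facing walls fitting between their inner faces.

C is a four-legged stool. The seat is a 281×291×40 mm slab whose top surface is at z = 382 mm; four square legs, each 36×36 mm in cross-section, run from the floor (z = 0) to the underside of the seat, each flush with a corner of the seat. Four stretchers, 36 mm wide and 19 mm tall, connect adjacent legs with their undersides at z = 199 mm, each running between the inner faces of the legs it joins and aligned with the legs' outer faces on the other axis.

The open box is on top of the table. Three stools sit around the table at the +y, −x, +x sides.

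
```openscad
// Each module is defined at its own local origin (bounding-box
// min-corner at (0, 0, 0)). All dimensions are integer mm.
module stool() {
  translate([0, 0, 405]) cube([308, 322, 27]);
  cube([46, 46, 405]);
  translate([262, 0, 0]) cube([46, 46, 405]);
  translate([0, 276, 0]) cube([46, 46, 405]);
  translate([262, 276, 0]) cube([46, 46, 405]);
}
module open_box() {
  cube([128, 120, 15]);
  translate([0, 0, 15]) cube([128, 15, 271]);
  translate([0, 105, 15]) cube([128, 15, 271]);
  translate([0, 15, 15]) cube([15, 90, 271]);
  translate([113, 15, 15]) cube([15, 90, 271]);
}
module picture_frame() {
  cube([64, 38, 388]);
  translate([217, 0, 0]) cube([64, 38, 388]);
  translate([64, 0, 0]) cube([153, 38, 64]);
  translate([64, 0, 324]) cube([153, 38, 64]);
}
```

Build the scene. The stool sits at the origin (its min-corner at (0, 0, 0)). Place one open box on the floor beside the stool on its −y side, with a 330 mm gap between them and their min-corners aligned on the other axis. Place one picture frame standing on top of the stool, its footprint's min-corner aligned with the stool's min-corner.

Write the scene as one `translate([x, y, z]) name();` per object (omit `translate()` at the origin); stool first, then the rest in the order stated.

stool();
translate([0, -450, 0]) open_box();
translate([0, 0, 432]) picture_frame();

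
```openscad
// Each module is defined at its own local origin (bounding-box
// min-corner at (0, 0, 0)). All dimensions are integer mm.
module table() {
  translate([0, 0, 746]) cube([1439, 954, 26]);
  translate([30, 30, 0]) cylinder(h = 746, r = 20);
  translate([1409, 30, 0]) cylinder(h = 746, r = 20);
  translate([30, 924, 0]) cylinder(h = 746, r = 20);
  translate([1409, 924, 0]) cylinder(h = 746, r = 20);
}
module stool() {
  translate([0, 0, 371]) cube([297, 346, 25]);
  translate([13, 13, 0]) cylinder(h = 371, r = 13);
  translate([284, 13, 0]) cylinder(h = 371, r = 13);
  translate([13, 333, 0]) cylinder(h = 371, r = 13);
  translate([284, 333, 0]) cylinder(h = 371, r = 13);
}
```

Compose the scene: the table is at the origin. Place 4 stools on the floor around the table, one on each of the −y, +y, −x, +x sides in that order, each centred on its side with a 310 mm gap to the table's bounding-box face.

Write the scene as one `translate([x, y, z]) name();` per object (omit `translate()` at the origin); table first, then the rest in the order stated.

table();
translate([571, -656, 0]) stool();
translate([571, 1264, 0]) stool();
translate([-607, 304, 0]) stool();
translate([1749, 304, 0]) stool();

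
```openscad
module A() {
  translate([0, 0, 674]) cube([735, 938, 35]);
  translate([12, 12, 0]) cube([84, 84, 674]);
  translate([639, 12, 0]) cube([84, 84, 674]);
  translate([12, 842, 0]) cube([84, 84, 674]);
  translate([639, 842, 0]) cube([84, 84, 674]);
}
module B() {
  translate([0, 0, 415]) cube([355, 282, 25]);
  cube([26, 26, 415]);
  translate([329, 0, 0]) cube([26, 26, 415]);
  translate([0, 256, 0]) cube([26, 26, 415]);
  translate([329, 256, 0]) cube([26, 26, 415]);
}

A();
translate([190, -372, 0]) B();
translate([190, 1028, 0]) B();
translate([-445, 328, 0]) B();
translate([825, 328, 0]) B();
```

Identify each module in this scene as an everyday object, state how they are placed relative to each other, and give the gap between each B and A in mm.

A is a table. B is a stool. Four stools sit around the table at the −y, +y, −x, +x sides. The gap between each stool and the table is 90 mm.

Each stool's nearest face is 90 mm from the table's bounding box.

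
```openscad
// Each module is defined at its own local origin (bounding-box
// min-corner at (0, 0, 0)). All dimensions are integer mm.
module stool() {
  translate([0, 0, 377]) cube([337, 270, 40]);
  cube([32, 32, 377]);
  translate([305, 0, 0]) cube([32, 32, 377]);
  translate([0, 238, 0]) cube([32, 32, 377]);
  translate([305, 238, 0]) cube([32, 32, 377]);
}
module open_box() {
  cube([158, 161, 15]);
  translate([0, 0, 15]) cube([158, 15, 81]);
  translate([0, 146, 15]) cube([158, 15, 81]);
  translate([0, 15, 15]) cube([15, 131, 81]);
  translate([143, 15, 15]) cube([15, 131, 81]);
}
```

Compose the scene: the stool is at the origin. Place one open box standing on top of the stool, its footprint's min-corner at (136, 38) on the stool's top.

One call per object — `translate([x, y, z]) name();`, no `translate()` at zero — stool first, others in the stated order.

stool();
translate([136, 38, 417]) open_box();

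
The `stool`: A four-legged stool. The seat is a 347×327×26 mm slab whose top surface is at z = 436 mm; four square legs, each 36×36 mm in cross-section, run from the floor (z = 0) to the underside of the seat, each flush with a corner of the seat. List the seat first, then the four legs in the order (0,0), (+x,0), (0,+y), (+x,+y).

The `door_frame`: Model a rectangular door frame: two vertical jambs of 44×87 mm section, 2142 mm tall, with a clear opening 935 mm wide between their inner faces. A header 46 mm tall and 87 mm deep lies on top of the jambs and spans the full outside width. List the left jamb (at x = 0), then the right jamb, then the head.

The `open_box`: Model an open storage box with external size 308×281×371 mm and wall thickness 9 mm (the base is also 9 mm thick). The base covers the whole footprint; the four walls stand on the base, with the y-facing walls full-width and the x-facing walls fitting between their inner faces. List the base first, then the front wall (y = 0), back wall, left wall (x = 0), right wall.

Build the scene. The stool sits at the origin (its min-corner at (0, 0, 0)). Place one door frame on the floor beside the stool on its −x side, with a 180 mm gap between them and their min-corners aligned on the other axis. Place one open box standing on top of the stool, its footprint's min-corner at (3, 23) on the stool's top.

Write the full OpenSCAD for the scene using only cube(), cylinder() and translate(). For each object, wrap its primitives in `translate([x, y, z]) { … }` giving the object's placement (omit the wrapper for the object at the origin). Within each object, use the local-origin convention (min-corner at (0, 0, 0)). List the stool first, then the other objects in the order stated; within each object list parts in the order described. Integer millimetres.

translate([0, 0, 410]) cube([347, 327, 26]);
cube([36, 36, 410]);
translate([311, 0, 0]) cube([36, 36, 410]);
translate([0, 291, 0]) cube([36, 36, 410]);
translate([311, 291, 0]) cube([36, 36, 410]);
translate([-1203, 0, 0]) {
  cube([44, 87, 2142]);
  translate([979, 0, 0]) cube([44, 87, 2142]);
  translate([0, 0, 2142]) cube([1023, 87, 46]);
}
translate([3, 23, 436]) {
  cube([308, 281, 9]);
  translate([0, 0, 9]) cube([308, 9, 362]);
  translate([0, 272, 9]) cube([308, 9, 362]);
  translate([0, 9, 9]) cube([9, 263, 362]);
  translate([299, 9, 9]) cube([9, 263, 362]);
}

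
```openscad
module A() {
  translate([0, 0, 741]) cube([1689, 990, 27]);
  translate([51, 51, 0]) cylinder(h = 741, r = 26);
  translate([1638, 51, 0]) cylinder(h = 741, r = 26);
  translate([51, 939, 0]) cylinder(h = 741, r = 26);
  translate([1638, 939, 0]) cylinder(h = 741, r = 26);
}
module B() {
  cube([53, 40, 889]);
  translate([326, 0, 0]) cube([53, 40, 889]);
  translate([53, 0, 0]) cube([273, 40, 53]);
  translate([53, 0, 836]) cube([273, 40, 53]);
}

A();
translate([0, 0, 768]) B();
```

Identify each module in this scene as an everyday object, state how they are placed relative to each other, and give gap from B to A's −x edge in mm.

A is a table. B is a picture frame. The picture frame is on top of the table. The gap from the picture frame to the table's −x edge is 0 mm.

The picture frame's min-x is at 0; the table's min-x is 0; gap = 0 mm.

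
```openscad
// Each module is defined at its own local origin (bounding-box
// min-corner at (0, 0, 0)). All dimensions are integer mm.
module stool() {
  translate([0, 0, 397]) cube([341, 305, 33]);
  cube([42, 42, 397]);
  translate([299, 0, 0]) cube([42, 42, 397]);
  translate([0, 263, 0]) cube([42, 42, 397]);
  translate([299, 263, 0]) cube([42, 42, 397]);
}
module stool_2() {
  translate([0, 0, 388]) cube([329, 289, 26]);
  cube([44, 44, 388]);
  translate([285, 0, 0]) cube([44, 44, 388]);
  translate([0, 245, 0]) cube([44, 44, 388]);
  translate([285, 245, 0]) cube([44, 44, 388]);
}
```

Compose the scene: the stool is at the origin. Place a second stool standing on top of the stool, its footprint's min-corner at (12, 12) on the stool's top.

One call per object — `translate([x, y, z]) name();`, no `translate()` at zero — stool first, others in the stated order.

stool();
translate([12, 12, 430]) stool_2();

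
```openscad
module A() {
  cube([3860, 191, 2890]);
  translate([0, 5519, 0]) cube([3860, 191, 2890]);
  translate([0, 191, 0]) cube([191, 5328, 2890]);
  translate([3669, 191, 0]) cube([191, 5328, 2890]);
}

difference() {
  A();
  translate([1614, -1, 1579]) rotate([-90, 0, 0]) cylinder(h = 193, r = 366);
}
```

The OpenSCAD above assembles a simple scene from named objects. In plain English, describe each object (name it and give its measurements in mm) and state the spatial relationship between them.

A is the wall frame of a small rectangular building: four walls, each 2890 mm tall and 191 mm thick, enclosing a footprint 3860 mm (x) by 5710 mm (y) outside-to-outside, with no floor or roof. The front and back walls (the −y and +y sides) span the full width; the two side walls fit between them.

The house frame has a circular hole of radius 366 mm through its front wall, centred at (x = 1614, z = 1579).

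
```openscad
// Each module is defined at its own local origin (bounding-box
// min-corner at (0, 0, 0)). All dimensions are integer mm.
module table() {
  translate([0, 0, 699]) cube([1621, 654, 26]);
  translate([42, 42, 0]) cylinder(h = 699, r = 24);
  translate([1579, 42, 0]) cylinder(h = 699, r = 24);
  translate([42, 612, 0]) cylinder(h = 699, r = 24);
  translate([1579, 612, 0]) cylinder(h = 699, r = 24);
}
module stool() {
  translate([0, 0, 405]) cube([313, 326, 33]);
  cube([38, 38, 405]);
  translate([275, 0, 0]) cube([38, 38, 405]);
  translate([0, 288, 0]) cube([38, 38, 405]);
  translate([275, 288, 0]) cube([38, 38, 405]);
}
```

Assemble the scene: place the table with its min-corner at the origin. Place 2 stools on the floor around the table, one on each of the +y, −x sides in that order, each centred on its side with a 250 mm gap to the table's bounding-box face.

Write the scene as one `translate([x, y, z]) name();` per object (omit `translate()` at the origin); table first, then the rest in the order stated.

table();
translate([654, 904, 0]) stool();
translate([-563, 164, 0]) stool();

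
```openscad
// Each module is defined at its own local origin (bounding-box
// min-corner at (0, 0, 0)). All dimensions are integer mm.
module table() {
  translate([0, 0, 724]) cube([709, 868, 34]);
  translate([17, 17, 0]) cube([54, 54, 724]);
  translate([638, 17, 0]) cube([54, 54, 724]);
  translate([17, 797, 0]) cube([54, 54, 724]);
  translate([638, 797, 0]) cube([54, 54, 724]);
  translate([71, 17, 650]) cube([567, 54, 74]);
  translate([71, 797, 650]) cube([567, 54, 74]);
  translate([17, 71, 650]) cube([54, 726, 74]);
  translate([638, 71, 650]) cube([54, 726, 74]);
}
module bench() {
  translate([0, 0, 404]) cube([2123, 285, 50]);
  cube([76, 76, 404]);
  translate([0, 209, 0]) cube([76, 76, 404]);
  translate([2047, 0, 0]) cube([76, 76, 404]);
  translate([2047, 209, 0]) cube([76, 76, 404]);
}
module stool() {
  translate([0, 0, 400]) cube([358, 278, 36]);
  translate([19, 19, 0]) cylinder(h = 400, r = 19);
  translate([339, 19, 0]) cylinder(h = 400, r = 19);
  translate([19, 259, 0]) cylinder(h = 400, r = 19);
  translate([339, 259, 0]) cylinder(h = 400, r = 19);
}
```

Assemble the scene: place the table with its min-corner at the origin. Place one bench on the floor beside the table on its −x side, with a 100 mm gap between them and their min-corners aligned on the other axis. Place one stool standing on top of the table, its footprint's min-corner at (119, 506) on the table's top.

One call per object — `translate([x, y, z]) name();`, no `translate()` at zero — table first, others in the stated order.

table();
translate([-2223, 0, 0]) bench();
translate([119, 506, 758]) stool();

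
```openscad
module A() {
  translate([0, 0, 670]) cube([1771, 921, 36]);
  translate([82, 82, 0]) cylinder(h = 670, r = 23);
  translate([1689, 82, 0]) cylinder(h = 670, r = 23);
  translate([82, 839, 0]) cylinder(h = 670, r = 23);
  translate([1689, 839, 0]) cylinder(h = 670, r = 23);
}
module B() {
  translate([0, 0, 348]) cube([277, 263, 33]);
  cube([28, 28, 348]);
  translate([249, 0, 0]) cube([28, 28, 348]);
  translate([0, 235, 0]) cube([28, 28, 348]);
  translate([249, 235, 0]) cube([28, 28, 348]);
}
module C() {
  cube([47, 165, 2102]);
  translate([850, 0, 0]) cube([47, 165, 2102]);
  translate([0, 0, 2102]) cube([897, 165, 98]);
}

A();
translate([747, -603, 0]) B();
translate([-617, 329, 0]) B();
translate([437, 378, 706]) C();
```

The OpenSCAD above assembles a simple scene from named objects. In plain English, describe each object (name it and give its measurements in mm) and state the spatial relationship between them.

A is a rectangular dining table. The top is 1771×921×36 mm with its upper surface at z = 706 mm. It stands on four round legs of 46 mm diameter, each leg's bounding box inset 59 mm from the nearest pair of top edges, running from the floor to the underside of the top.

B is a four-legged stool. The seat is 277×263 mm, 33 mm thick, top at z = 381 mm. It stands on four square legs, each 28×28 mm in cross-section, from z = 0 to the seat underside, each flush with a corner of the seat.

C is a rectangular door frame: two vertical jambs of 47×165 mm section, 2102 mm tall, with a clear opening 803 mm wide between their inner faces. A header 98 mm tall and 165 mm deep lies on top of the jambs and spans the full outside width.

Two stools sit around the table at the −y, −x sides. The door frame is on top of the table, centred.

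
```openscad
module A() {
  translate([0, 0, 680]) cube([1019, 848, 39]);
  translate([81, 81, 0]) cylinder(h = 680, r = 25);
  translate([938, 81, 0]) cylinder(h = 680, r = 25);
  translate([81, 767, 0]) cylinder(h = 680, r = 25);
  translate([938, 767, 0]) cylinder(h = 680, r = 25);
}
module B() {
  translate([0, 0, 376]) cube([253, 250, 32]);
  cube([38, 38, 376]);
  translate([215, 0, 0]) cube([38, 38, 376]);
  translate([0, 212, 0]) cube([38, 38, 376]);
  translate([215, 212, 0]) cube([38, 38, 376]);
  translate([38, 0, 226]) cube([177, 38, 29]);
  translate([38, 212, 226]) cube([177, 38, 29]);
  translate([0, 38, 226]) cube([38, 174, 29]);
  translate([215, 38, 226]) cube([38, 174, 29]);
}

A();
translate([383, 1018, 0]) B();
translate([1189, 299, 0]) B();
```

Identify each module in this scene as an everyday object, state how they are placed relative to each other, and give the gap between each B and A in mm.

A is a table. B is a stool. Two stools sit around the table at the +y, +x sides. The gap between each stool and the table is 170 mm.

Each stool's nearest face is 170 mm from the table's bounding box.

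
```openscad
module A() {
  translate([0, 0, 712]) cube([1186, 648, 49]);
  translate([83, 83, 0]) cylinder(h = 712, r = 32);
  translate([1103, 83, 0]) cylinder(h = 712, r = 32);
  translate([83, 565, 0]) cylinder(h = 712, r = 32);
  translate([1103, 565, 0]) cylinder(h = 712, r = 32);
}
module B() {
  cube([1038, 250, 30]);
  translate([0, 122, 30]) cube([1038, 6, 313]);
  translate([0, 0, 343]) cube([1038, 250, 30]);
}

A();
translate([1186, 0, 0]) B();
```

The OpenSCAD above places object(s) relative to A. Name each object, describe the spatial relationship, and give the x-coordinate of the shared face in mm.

The table's +x face and the I-beam's −x face are both at x = 1186 mm.

A is a table. B is an I-beam. The I-beam is against the table's +x side, with their −y faces flush. The x-coordinate of the shared face is 1186 mm.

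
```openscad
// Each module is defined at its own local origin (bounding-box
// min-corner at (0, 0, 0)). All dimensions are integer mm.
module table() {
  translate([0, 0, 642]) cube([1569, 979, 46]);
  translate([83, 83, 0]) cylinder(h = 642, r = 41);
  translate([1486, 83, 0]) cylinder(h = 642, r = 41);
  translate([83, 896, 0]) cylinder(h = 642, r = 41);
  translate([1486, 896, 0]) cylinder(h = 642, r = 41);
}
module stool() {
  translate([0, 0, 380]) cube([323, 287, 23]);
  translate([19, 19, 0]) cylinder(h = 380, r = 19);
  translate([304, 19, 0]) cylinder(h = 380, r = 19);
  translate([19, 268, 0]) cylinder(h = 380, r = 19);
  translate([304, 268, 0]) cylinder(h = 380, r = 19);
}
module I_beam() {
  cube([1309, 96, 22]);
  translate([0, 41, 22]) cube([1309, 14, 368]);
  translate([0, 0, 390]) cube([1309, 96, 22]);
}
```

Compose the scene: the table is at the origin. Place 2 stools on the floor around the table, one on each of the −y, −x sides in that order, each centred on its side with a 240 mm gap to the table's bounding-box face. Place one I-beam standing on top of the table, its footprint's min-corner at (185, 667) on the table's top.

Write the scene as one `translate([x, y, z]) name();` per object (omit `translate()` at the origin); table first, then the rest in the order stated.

table();
translate([623, -527, 0]) stool();
translate([-563, 346, 0]) stool();
translate([185, 667, 688]) I_beam();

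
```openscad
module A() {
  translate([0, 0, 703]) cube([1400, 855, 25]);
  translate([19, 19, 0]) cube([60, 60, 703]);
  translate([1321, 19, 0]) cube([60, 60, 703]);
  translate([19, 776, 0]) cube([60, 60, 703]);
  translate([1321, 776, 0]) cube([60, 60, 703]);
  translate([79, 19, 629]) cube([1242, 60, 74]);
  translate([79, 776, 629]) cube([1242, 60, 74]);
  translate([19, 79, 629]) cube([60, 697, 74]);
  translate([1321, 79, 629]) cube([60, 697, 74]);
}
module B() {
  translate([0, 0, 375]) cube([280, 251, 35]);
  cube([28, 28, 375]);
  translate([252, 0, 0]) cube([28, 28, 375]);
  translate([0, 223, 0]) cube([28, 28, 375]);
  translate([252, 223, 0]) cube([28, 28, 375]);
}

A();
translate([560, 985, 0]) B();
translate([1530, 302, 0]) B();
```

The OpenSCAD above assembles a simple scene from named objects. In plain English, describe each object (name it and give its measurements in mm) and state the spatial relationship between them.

A is a table: top 1400 mm (x) × 855 mm (y), 25 mm thick, upper face at z = 728 mm, on four 60×60 mm square legs, each inset 19 mm from the nearest pair of top edges, running from z = 0 to the bottom of the top. Four apron rails, 60 mm thick and 74 mm tall, run between adjacent legs with their top edges flush with the underside of the top and their outer faces flush with the legs' outer faces.

B is a simple wooden stool: a rectangular seat 280 mm (x) by 251 mm (y), 35 mm thick, top face at z = 410 mm, on four square legs, each 28×28 mm in cross-section. The legs rest on z = 0, each flush with a corner of the seat.

Two stools sit around the table at the +y, +x sides.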